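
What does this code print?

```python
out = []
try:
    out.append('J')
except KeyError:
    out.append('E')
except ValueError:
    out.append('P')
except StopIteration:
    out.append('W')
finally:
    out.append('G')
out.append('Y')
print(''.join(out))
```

Execution trace: 'J' (try body, no exception) → 'G' (finally) → 'Y' (after the try/except). Output: JGY

Answer: JGY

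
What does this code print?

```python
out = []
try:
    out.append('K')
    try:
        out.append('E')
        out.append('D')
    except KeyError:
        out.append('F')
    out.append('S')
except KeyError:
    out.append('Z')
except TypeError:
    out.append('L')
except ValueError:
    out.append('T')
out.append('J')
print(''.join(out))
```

Execution trace: 'K' (try body) → 'E' (inner try body) → 'D' (inner try body, no exception) → 'S' (try body, no exception) → 'J' (after the try/except). Output: KEDSJ

Answer: KEDSJ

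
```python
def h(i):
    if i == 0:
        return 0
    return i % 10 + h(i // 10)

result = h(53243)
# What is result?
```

Sum of digits of 53243: 3 + 4 + 2 + 3 + 5 = 17

Answer: 17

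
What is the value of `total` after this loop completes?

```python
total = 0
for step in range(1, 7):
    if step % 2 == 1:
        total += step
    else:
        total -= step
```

Add odd, subtract even
`total` takes the values: 0 → 1 → -1 → 2 → -2 → 3 → -3

Answer: -3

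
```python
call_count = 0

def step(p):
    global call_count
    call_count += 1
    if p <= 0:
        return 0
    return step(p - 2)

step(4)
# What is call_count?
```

Linear recursion stepping by 2: 3 calls from p=4 down to ≤0.

Answer: 3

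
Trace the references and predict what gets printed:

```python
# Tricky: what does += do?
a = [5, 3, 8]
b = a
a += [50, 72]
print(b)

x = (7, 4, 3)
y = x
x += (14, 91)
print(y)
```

Key concept: += behavior differs for mutable vs immutable.
Step by step:
`a = [5, 3, 8]` → a = [5, 3, 8]
`b = a` → b = [5, 3, 8] (same object as a)
`a += [50, 72]` → a = [5, 3, 8, 50, 72] (same object as b); b = [5, 3, 8, 50, 72] (same object as a)
`print(b)` → prints [5, 3, 8, 50, 72]
`x = (7, 4, 3)` → x = (7, 4, 3)
`y = x` → y = (7, 4, 3)
`x += (14, 91)` → x = (7, 4, 3, 14, 91)
`print(y)` → prints (7, 4, 3)

Answer:
[5, 3, 8, 50, 72]
(7, 4, 3)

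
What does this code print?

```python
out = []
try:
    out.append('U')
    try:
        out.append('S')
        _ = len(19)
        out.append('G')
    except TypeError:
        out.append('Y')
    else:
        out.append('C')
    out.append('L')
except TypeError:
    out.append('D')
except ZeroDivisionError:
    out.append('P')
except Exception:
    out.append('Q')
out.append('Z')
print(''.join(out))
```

Execution trace: 'U' (try body) → 'S' (inner try body) → 'Y' (inner except TypeError) → 'L' (try body, no exception) → 'Z' (after the try/except). Output: USYLZ

Answer: USYLZ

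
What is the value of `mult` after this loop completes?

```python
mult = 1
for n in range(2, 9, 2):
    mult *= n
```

Product of even numbers 2 to 8
`mult` takes the values: 1 → 2 → 8 → 48 → 384

Answer: 384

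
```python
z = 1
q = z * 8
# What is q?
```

Trace:
`z = 1` → z = 1
`q = z * 8` → q = 8
So q = 8

Answer: 8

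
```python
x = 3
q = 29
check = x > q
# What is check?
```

Trace:
`x = 3` → x = 3
`q = 29` → q = 29
`check = x > q` → check = False
So check = False

Answer: False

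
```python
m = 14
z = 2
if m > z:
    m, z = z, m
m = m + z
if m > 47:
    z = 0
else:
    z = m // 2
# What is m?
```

Trace:
`m = 14` → m = 14
`z = 2` → z = 2
`if m > z: ...` → m > z is True → m = 2; z = 14
`m = m + z` → m = 16
`if m > 47: ...` → m > 47 is False, take else branch → z = 8
So m = 16

Answer: 16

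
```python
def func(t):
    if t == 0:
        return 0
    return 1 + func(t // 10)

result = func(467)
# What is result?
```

Count of digits of 467: 3

Answer: 3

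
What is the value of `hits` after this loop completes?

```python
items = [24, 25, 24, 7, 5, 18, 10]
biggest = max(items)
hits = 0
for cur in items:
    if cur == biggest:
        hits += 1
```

Count of max value 25 in [24, 25, 24, 7, 5, 18, 10]
`hits` takes the values: 0 → 1

Answer: 1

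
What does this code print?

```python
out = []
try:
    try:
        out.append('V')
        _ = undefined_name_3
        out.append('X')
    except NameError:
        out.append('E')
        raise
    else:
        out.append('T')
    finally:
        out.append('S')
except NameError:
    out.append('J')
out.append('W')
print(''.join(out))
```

Execution trace: 'V' (inner try body) → 'E' (inner except NameError) → 'S' (inner finally) → 'J' (outer except NameError) → 'W' (after the try/except). Output: VESJW

Answer: VESJW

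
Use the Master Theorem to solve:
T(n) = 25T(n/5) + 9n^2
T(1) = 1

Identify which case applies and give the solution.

a=25, b=5, f(n)=9n^2. log_5(25) = 2. Since c=2 = 2, Case 2 applies: T(n) = Θ(n^log_b(a) · log n) = O(n^2 log n).

Answer: O(n^2 log n) - Case 2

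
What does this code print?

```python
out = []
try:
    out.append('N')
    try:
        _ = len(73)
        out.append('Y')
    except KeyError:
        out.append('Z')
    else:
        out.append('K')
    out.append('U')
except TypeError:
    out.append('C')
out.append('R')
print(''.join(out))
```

Execution trace: 'N' (try body) → 'C' (except TypeError) → 'R' (after the try/except). Output: NCR

Answer: NCR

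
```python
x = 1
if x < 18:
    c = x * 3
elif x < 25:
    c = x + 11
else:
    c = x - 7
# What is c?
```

Trace:
`x = 1` → x = 1
`if x < 18: ...` → x < 18 is True → c = 3
So c = 3

Answer: 3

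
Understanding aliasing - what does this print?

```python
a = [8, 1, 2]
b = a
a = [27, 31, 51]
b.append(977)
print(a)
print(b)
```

Key concept: rebinding vs mutation: a is rebound to a new list, b still points at the original.
Step by step:
`a = [8, 1, 2]` → a = [8, 1, 2]
`b = a` → b = [8, 1, 2] (same object as a)
`a = [27, 31, 51]` → a = [27, 31, 51]
`b.append(977)` → b = [8, 1, 2, 977]
`print(a)` → prints [27, 31, 51]
`print(b)` → prints [8, 1, 2, 977]

Answer:
[27, 31, 51]
[8, 1, 2, 977]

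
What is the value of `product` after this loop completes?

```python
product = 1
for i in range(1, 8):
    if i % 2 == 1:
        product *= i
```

Product of odd numbers 1 to 7
`product` takes the values: 1 → 3 → 15 → 105

Answer: 105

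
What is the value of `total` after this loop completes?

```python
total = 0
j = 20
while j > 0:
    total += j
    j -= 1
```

Sum 20 down to 1
`total` takes the values: 0 → 20 → 39 → 57 → 74 → 90 → 105 → 119 → 132 → 144 → 155 → 165 → 174 → 182 → 189 → 195 → 200 → 204 → 207 → 209 → 210

Answer: 210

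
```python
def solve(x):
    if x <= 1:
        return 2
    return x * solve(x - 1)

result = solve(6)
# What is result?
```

solve(6) = 6 * 5 * 4 * 3 * 2 * 2 = 1440

Answer: 1440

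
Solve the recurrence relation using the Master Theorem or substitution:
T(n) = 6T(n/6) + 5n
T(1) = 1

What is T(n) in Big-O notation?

By Master Theorem: a=6, b=6, f(n)=5n. Since log_6(6) = 1 and f(n) = Θ(n^1), Case 2 applies. T(n) = O(n log n).

Answer: O(n log n)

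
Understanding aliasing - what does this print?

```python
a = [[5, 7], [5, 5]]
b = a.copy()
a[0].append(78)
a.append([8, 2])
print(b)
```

Key concept: shallow copy with nested lists.
Step by step:
`a = [[5, 7], [5, 5]]` → a = [[5, 7], [5, 5]]
`b = a.copy()` → b = [[5, 7], [5, 5]]
`a[0].append(78)` → a = [[5, 7, 78], [5, 5]]; b = [[5, 7, 78], [5, 5]]
`a.append([8, 2])` → a = [[5, 7, 78], [5, 5], [8, 2]]
`print(b)` → prints [[5, 7, 78], [5, 5]]

Answer: [[5, 7, 78], [5, 5]]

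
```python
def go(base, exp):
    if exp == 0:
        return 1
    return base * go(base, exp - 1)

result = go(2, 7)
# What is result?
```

go(2, 7) = 2 * 2 * 2 * 2 * 2 * 2 * 2 = 128

Answer: 128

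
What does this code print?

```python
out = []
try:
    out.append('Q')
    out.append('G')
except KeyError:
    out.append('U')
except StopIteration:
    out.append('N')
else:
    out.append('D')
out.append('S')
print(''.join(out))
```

Execution trace: 'Q' (try body) → 'G' (try body, no exception) → 'D' (else) → 'S' (after the try/except). Output: QGDS

Answer: QGDS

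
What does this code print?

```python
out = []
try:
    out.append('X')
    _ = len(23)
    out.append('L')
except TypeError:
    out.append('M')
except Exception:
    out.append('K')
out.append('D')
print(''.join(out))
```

Execution trace: 'X' (try body) → 'M' (except TypeError) → 'D' (after the try/except). Output: XMD

Answer: XMD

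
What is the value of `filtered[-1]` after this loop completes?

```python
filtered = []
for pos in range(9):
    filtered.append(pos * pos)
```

Last element of squares 0 to 8
`filtered` takes the values: [] → [0] → [0, 1] → [0, 1, 4] → [0, 1, 4, 9] → [0, 1, 4, 9, 16] → [0, 1, 4, 9, 16, 25] → [0, 1, 4, 9, 16, 25, 36] → [0, 1, 4, 9, 16, 25, 36, 49] → [0, 1, 4, 9, 16, 25, 36, 49, 64]
So `filtered[-1]` = 64

Answer: 64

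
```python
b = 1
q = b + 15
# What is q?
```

Trace:
`b = 1` → b = 1
`q = b + 15` → q = 16
So q = 16

Answer: 16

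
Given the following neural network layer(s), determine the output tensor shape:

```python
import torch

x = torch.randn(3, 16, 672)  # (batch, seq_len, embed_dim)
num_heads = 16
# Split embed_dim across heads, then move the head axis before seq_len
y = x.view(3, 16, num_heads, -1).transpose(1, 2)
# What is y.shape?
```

Input: (3, 16, 672) -> head_dim = 672 // 16 = 42; after view: (3, 16, 16, 42) -> after transpose(1, 2): (3, 16, 16, 42) -> Output: (3, 16, 16, 42)

Answer: (3, 16, 16, 42)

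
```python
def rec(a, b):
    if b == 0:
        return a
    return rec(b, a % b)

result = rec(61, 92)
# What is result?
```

rec(61, 92) -> rec(92, 61) -> rec(61, 31) -> rec(31, 30) -> rec(30, 1) -> rec(1, 0) -> 1

Answer: 1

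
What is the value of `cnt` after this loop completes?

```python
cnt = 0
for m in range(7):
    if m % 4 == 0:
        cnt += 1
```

Count numbers divisible by 4 in range(7)
`cnt` takes the values: 0 → 1 → 2

Answer: 2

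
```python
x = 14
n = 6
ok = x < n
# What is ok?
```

Trace:
`x = 14` → x = 14
`n = 6` → n = 6
`ok = x < n` → ok = False
So ok = False

Answer: False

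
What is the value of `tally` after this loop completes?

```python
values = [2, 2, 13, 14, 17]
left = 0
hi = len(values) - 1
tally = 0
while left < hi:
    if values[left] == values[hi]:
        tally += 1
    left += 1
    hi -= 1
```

Count matching pairs from ends
`tally` takes the values: 0

Answer: 0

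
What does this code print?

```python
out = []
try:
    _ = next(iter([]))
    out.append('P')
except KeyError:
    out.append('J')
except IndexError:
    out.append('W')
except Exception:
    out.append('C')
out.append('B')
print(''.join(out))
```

Execution trace: 'C' (except Exception) → 'B' (after the try/except). Output: CB

Answer: CB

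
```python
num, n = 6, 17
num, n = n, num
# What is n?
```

Trace:
`num, n = 6, 17` → num = 6; n = 17
`num, n = n, num` → num = 17; n = 6
So n = 6

Answer: 6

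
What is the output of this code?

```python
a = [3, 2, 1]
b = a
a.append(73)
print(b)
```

Key concept: basic list aliasing.
Step by step:
`a = [3, 2, 1]` → a = [3, 2, 1]
`b = a` → b = [3, 2, 1] (same object as a)
`a.append(73)` → a = [3, 2, 1, 73] (same object as b); b = [3, 2, 1, 73] (same object as a)
`print(b)` → prints [3, 2, 1, 73]

Answer: [3, 2, 1, 73]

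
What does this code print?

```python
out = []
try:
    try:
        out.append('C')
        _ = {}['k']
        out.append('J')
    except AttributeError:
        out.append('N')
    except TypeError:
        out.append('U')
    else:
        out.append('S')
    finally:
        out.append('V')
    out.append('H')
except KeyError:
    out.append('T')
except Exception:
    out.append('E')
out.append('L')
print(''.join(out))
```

Execution trace: 'C' (inner try body) → 'V' (inner finally) → 'T' (except KeyError) → 'L' (after the try/except). Output: CVTL

Answer: CVTL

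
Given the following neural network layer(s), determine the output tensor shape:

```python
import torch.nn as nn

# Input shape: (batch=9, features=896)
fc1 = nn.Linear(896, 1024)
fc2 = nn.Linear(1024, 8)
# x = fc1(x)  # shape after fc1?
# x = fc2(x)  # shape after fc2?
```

Input: (9, 896) -> after fc1: (9, 1024) -> Output: (9, 8)

Answer: (9, 8)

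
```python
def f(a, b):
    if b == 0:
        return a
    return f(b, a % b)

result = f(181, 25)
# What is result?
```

f(181, 25) -> f(25, 6) -> f(6, 1) -> f(1, 0) -> 1

Answer: 1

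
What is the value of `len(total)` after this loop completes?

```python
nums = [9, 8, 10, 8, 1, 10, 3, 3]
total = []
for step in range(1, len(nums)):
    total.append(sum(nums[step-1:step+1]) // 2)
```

Number of 2-element averages
`total` takes the values: [] → [8] → [8, 9] → [8, 9, 9] → [8, 9, 9, 4] → [8, 9, 9, 4, 5] → [8, 9, 9, 4, 5, 6] → [8, 9, 9, 4, 5, 6, 3]
So `len(total)` = 7

Answer: 7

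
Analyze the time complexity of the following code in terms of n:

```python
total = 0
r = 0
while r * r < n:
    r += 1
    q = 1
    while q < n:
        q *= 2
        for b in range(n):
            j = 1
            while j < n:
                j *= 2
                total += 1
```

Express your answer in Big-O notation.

Each loop level contributes: √n × log n × n × log n. Multiplying the contributions gives O(n√n log² n).

Answer: O(n√n log² n)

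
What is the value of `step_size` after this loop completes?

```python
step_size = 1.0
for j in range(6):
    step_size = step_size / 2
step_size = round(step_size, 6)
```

Halving LR 6 times: 1 / 2^6
`step_size` takes the values: 1.0 → 0.5 → 0.25 → 0.125 → 0.0625 → 0.03125 → 0.015625

Answer: 0.015625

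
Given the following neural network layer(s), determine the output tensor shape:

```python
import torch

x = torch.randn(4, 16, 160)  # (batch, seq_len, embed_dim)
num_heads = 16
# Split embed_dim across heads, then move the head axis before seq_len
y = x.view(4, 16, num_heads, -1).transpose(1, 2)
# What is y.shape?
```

Input: (4, 16, 160) -> head_dim = 160 // 16 = 10; after view: (4, 16, 16, 10) -> after transpose(1, 2): (4, 16, 16, 10) -> Output: (4, 16, 16, 10)

Answer: (4, 16, 16, 10)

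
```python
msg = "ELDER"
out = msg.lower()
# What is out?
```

Trace:
`msg = "ELDER"` → msg = 'ELDER'
`out = msg.lower()` → out = 'elder'
So out = 'elder'

Answer: 'elder'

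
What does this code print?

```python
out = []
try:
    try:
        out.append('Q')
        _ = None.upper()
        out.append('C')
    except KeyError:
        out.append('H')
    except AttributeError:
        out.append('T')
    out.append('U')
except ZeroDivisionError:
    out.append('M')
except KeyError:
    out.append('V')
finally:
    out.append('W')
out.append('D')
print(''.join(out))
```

Execution trace: 'Q' (inner try body) → 'T' (inner except AttributeError) → 'U' (try body, no exception) → 'W' (finally) → 'D' (after the try/except). Output: QTUWD

Answer: QTUWD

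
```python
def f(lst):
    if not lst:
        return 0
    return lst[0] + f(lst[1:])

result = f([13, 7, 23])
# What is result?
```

13 + 7 + 23 + 0 = 43

Answer: 43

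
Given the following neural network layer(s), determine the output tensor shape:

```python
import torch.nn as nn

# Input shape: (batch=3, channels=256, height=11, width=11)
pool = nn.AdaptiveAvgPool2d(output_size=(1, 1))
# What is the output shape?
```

Input: (3, 256, 11, 11) -> Output: (3, 256, 1, 1)

Answer: (3, 256, 1, 1)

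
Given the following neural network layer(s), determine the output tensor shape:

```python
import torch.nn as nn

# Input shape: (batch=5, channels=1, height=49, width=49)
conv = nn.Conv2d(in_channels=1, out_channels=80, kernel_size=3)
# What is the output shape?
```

Input: (5, 1, 49, 49) -> Output: (5, 80, 47, 47)

Answer: (5, 80, 47, 47)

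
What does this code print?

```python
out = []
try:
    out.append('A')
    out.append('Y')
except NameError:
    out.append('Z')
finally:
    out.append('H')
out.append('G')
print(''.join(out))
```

Execution trace: 'A' (try body) → 'Y' (try body, no exception) → 'H' (finally) → 'G' (after the try/except). Output: AYHG

Answer: AYHG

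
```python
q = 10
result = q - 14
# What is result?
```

Trace:
`q = 10` → q = 10
`result = q - 14` → result = -4
So result = -4

Answer: -4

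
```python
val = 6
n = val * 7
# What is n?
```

Trace:
`val = 6` → val = 6
`n = val * 7` → n = 42
So n = 42

Answer: 42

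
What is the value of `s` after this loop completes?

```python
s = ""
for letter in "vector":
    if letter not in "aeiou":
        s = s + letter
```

Remove vowels from 'vector'
`s` takes the values: "" → "v" → "vc" → "vct" → "vctr"

Answer: "vctr"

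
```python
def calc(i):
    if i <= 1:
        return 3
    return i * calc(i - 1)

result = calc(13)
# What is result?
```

calc(13) = 13 * 12 * 11 * 10 * 9 * 8 * 7 * 6 * 5 * 4 * 3 * 2 * 3 = 18681062400

Answer: 18681062400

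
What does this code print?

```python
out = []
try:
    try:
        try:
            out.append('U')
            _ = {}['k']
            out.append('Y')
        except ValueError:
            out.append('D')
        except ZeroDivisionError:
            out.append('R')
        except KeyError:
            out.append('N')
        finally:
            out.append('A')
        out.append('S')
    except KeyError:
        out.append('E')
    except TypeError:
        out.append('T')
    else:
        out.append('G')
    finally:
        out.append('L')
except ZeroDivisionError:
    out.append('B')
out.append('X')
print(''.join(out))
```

Execution trace: 'U' (inner try body) → 'N' (inner except KeyError) → 'A' (inner finally) → 'S' (try body, no exception) → 'G' (else) → 'L' (finally) → 'X' (after the try/except). Output: UNASGLX

Answer: UNASGLX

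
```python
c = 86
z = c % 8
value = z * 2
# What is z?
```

Trace:
`c = 86` → c = 86
`z = c % 8` → z = 6
`value = z * 2` → value = 12
So z = 6

Answer: 6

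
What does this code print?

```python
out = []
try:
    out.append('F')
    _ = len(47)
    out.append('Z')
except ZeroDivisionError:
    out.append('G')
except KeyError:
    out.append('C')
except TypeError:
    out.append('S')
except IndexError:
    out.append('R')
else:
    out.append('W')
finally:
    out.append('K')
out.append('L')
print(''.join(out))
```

Execution trace: 'F' (try body) → 'S' (except TypeError) → 'K' (finally) → 'L' (after the try/except). Output: FSKL

Answer: FSKL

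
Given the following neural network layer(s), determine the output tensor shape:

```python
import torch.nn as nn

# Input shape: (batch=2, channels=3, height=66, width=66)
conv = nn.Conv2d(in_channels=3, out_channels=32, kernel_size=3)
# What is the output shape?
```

Input: (2, 3, 66, 66) -> Output: (2, 32, 64, 64)

Answer: (2, 32, 64, 64)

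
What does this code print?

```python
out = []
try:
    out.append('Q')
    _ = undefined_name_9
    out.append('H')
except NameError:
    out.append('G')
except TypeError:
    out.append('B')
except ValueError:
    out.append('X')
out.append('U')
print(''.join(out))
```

Execution trace: 'Q' (try body) → 'G' (except NameError) → 'U' (after the try/except). Output: QGU

Answer: QGU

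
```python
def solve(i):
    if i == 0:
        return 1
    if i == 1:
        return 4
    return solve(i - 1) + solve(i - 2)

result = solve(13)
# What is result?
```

Build up from base cases: solve(0)=1, solve(1)=4, solve(2)=5, solve(3)=9, solve(4)=14, solve(5)=23, solve(6)=37, ..., solve(13)=1076

Answer: 1076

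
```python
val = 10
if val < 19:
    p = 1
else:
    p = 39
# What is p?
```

Trace:
`val = 10` → val = 10
`if val < 19: ...` → val < 19 is True → p = 1
So p = 1

Answer: 1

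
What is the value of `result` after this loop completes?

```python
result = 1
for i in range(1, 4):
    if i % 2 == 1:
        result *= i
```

Product of odd numbers 1 to 3
`result` takes the values: 1 → 3

Answer: 3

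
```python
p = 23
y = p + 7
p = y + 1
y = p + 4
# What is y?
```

Trace:
`p = 23` → p = 23
`y = p + 7` → y = 30
`p = y + 1` → p = 31
`y = p + 4` → y = 35
So y = 35

Answer: 35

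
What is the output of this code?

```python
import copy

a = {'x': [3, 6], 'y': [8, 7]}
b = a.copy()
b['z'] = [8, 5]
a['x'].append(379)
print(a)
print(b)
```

Key concept: shallow copy of dict with mutable values.
Step by step:
`a = {'x': [3, 6], 'y': [8, 7]}` → a = {'x': [3, 6], 'y': [8, 7]}
`b = a.copy()` → b = {'x': [3, 6], 'y': [8, 7]}
`b['z'] = [8, 5]` → b = {'x': [3, 6], 'y': [8, 7], 'z': [8, 5]}
`a['x'].append(379)` → a = {'x': [3, 6, 379], 'y': [8, 7]}; b = {'x': [3, 6, 379], 'y': [8, 7], 'z': [8, 5]}
`print(a)` → prints {'x': [3, 6, 379], 'y': [8, 7]}
`print(b)` → prints {'x': [3, 6, 379], 'y': [8, 7], 'z': [8, 5]}

Answer:
{'x': [3, 6, 379], 'y': [8, 7]}
{'x': [3, 6, 379], 'y': [8, 7], 'z': [8, 5]}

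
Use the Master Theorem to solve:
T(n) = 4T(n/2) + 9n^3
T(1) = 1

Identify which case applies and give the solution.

a=4, b=2, f(n)=9n^3. log_2(4) = 2. Since c=3 > 2 and the regularity condition holds (4(n/2)^3 = (4/2^3)n^3 with 4/2^3 < 1), Case 3 applies: T(n) = Θ(f(n)) = O(n^3).

Answer: O(n^3) - Case 3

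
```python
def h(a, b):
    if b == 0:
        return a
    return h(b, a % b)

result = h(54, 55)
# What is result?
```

h(54, 55) -> h(55, 54) -> h(54, 1) -> h(1, 0) -> 1

Answer: 1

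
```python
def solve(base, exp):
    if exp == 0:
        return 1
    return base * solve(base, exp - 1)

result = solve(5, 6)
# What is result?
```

solve(5, 6) = 5 * 5 * 5 * 5 * 5 * 5 = 15625

Answer: 15625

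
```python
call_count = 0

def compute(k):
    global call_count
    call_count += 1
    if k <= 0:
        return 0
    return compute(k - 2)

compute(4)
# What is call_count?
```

Linear recursion stepping by 2: 3 calls from k=4 down to ≤0.

Answer: 3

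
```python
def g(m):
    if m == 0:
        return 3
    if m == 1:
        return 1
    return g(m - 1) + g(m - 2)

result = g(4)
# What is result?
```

Build up from base cases: g(0)=3, g(1)=1, g(2)=4, g(3)=5, g(4)=9

Answer: 9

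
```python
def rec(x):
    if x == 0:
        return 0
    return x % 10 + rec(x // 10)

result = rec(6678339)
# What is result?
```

Sum of digits of 6678339: 9 + 3 + 3 + 8 + 7 + 6 + 6 = 42

Answer: 42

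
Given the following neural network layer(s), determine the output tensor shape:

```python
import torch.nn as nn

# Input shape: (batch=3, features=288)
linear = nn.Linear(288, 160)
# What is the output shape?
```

Input: (3, 288) -> Output: (3, 160)

Answer: (3, 160)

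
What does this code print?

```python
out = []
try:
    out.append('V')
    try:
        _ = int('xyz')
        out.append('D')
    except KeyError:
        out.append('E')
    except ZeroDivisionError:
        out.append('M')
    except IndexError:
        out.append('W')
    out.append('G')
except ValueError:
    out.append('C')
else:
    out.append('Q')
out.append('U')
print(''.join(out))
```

Execution trace: 'V' (try body) → 'C' (except ValueError) → 'U' (after the try/except). Output: VCU

Answer: VCU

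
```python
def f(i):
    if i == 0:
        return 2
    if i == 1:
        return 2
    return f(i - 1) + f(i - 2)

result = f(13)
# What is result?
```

Build up from base cases: f(0)=2, f(1)=2, f(2)=4, f(3)=6, f(4)=10, f(5)=16, f(6)=26, ..., f(13)=754

Answer: 754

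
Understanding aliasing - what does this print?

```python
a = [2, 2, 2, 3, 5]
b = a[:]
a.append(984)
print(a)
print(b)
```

Key concept: slice [:] creates copy.
Step by step:
`a = [2, 2, 2, 3, 5]` → a = [2, 2, 2, 3, 5]
`b = a[:]` → b = [2, 2, 2, 3, 5]
`a.append(984)` → a = [2, 2, 2, 3, 5, 984]
`print(a)` → prints [2, 2, 2, 3, 5, 984]
`print(b)` → prints [2, 2, 2, 3, 5]

Answer:
[2, 2, 2, 3, 5, 984]
[2, 2, 2, 3, 5]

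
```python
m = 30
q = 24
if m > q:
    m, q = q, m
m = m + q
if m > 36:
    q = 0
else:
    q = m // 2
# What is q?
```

Trace:
`m = 30` → m = 30
`q = 24` → q = 24
`if m > q: ...` → m > q is True → m = 24; q = 30
`m = m + q` → m = 54
`if m > 36: ...` → m > 36 is True → q = 0
So q = 0

Answer: 0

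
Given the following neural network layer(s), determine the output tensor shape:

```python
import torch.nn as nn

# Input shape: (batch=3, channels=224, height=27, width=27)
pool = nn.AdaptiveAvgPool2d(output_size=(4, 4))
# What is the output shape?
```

Input: (3, 224, 27, 27) -> Output: (3, 224, 4, 4)

Answer: (3, 224, 4, 4)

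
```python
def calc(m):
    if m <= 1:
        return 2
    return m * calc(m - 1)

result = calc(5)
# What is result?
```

calc(5) = 5 * 4 * 3 * 2 * 2 = 240

Answer: 240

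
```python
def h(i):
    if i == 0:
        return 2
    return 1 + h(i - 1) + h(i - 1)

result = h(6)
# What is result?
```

h(i) = 1 + 2·h(i-1), h(0)=2. Closed form: (2+1)·2^6 - 1 = 191.

Answer: 191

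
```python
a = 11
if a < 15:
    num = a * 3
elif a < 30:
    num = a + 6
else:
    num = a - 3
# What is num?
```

Trace:
`a = 11` → a = 11
`if a < 15: ...` → a < 15 is True → num = 33
So num = 33

Answer: 33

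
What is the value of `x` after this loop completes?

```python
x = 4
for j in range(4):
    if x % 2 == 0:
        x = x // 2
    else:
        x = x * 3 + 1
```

Collatz-style transformation from 4
`x` takes the values: 4 → 2 → 1 → 4 → 2

Answer: 2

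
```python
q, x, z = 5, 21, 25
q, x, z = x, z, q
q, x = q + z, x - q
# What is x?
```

Trace:
`q, x, z = 5, 21, 25` → q = 5; x = 21; z = 25
`q, x, z = x, z, q` → q = 21; x = 25; z = 5
`q, x = q + z, x - q` → q = 26; x = 4
So x = 4

Answer: 4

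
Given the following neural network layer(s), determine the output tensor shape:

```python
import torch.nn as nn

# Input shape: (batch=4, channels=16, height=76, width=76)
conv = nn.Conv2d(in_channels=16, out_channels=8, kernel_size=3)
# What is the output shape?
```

Input: (4, 16, 76, 76) -> Output: (4, 8, 74, 74)

Answer: (4, 8, 74, 74)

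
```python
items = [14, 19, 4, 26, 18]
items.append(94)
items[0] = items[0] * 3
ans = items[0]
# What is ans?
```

Trace:
`items = [14, 19, 4, 26, 18]` → items = [14, 19, 4, 26, 18]
`items.append(94)` → items = [14, 19, 4, 26, 18, 94]
`items[0] = items[0] * 3` → items = [42, 19, 4, 26, 18, 94]
`ans = items[0]` → ans = 42
So ans = 42

Answer: 42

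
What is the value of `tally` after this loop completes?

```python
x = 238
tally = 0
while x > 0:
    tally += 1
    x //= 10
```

Count digits by repeated division by 10
`tally` takes the values: 0 → 1 → 2 → 3

Answer: 3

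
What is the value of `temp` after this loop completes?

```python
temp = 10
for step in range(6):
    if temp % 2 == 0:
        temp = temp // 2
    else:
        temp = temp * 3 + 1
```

Collatz-style transformation from 10
`temp` takes the values: 10 → 5 → 16 → 8 → 4 → 2 → 1

Answer: 1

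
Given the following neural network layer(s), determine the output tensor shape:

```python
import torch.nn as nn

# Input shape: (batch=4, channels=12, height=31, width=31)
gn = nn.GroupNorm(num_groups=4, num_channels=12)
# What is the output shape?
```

Input: (4, 12, 31, 31) -> Output: (4, 12, 31, 31)

Answer: (4, 12, 31, 31)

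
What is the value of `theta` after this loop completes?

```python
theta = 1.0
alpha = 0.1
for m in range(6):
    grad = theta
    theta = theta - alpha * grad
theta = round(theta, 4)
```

Gradient descent: w = 1.0 * (1 - 0.1)^6
`theta` takes the values: 1.0 → 0.9 → 0.81 → 0.729 → 0.6561 → 0.59049 → 0.531441 → 0.5314

Answer: 0.5314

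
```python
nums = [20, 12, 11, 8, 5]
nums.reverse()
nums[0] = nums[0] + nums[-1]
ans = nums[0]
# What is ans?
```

Trace:
`nums = [20, 12, 11, 8, 5]` → nums = [20, 12, 11, 8, 5]
`nums.reverse()` → nums = [5, 8, 11, 12, 20]
`nums[0] = nums[0] + nums[-1]` → nums = [25, 8, 11, 12, 20]
`ans = nums[0]` → ans = 25
So ans = 25

Answer: 25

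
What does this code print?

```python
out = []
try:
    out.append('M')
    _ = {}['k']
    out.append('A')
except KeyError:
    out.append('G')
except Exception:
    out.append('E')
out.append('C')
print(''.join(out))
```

Execution trace: 'M' (try body) → 'G' (except KeyError) → 'C' (after the try/except). Output: MGC

Answer: MGC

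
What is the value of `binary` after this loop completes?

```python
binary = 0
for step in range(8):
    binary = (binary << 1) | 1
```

Build 8 consecutive 1-bits: 0b11111111
`binary` takes the values: 0 → 1 → 3 → 7 → 15 → 31 → 63 → 127 → 255

Answer: 255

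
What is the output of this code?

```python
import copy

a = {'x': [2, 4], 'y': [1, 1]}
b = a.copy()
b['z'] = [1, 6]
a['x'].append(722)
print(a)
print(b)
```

Key concept: shallow copy of dict with mutable values.
Step by step:
`a = {'x': [2, 4], 'y': [1, 1]}` → a = {'x': [2, 4], 'y': [1, 1]}
`b = a.copy()` → b = {'x': [2, 4], 'y': [1, 1]}
`b['z'] = [1, 6]` → b = {'x': [2, 4], 'y': [1, 1], 'z': [1, 6]}
`a['x'].append(722)` → a = {'x': [2, 4, 722], 'y': [1, 1]}; b = {'x': [2, 4, 722], 'y': [1, 1], 'z': [1, 6]}
`print(a)` → prints {'x': [2, 4, 722], 'y': [1, 1]}
`print(b)` → prints {'x': [2, 4, 722], 'y': [1, 1], 'z': [1, 6]}

Answer:
{'x': [2, 4, 722], 'y': [1, 1]}
{'x': [2, 4, 722], 'y': [1, 1], 'z': [1, 6]}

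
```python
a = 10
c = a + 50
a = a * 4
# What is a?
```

Trace:
`a = 10` → a = 10
`c = a + 50` → c = 60
`a = a * 4` → a = 40
So a = 40

Answer: 40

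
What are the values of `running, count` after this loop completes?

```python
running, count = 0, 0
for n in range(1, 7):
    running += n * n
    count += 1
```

Sum of squares and count
`running, count` takes the values: (0, 0) → (1, 0) → (1, 1) → (5, 1) → (5, 2) → (14, 2) → (14, 3) → (30, 3) → (30, 4) → (55, 4) → (55, 5) → (91, 5) → (91, 6)

Answer: 91, 6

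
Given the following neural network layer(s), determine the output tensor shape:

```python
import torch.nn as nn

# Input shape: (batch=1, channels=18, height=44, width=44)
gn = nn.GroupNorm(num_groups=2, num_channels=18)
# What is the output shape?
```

Input: (1, 18, 44, 44) -> Output: (1, 18, 44, 44)

Answer: (1, 18, 44, 44)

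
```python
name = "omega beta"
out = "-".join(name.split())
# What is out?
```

Trace:
`name = "omega beta"` → name = 'omega beta'
`out = "-".join(name.split())` → out = 'omega-beta'
So out = 'omega-beta'

Answer: 'omega-beta'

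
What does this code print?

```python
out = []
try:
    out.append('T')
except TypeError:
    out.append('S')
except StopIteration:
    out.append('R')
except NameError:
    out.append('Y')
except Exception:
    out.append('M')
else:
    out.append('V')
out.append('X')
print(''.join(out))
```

Execution trace: 'T' (try body, no exception) → 'V' (else) → 'X' (after the try/except). Output: TVX

Answer: TVX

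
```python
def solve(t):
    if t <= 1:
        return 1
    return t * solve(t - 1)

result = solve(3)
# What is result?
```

solve(3) = 3 * 2 * 1 = 6

Answer: 6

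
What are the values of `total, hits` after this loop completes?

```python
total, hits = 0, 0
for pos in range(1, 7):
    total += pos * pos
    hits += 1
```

Sum of squares and count
`total, hits` takes the values: (0, 0) → (1, 0) → (1, 1) → (5, 1) → (5, 2) → (14, 2) → (14, 3) → (30, 3) → (30, 4) → (55, 4) → (55, 5) → (91, 5) → (91, 6)

Answer: 91, 6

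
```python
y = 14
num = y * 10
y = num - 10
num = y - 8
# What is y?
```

Trace:
`y = 14` → y = 14
`num = y * 10` → num = 140
`y = num - 10` → y = 130
`num = y - 8` → num = 122
So y = 130

Answer: 130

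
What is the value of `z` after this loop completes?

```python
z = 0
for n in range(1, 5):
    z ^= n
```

XOR of 1 to 4
`z` takes the values: 0 → 1 → 3 → 0 → 4

Answer: 4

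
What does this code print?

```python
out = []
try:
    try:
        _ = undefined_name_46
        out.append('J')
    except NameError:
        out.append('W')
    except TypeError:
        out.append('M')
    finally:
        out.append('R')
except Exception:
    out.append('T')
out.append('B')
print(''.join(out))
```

Execution trace: 'W' (inner except NameError) → 'R' (inner finally) → 'B' (after the try/except). Output: WRB

Answer: WRB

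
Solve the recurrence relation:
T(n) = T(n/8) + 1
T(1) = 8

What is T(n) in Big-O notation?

Each step divides n by 8 and adds 1. After log_8(n) steps we reach T(1)=8. So T(n) = 1·log_8(n) + 8 = O(log n).

Answer: O(log n)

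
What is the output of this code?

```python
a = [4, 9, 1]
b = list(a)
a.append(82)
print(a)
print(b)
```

Key concept: list() constructor creates copy.
Step by step:
`a = [4, 9, 1]` → a = [4, 9, 1]
`b = list(a)` → b = [4, 9, 1]
`a.append(82)` → a = [4, 9, 1, 82]
`print(a)` → prints [4, 9, 1, 82]
`print(b)` → prints [4, 9, 1]

Answer:
[4, 9, 1, 82]
[4, 9, 1]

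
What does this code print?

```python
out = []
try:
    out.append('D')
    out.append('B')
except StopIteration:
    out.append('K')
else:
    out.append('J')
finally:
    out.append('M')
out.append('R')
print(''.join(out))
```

Execution trace: 'D' (try body) → 'B' (try body, no exception) → 'J' (else) → 'M' (finally) → 'R' (after the try/except). Output: DBJMR

Answer: DBJMR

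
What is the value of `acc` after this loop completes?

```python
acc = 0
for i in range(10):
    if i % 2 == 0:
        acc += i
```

Sum of even numbers 0 to 9
`acc` takes the values: 0 → 2 → 6 → 12 → 20

Answer: 20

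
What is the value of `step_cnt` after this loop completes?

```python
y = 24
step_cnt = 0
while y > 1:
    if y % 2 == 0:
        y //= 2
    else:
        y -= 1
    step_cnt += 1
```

Steps to reduce 24 to 1
`step_cnt` takes the values: 0 → 1 → 2 → 3 → 4 → 5

Answer: 5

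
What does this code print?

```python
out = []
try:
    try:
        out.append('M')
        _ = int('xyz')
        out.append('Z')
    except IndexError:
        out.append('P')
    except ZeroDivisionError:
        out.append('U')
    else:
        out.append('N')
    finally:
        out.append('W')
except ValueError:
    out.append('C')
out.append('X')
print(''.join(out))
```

Execution trace: 'M' (inner try body) → 'W' (inner finally) → 'C' (outer except ValueError) → 'X' (after the try/except). Output: MWCX

Answer: MWCX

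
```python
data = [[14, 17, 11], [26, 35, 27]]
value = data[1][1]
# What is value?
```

Trace:
`data = [[14, 17, 11], [26, 35, 27]]` → data = [[14, 17, 11], [26, 35, 27]]
`value = data[1][1]` → value = 35
So value = 35

Answer: 35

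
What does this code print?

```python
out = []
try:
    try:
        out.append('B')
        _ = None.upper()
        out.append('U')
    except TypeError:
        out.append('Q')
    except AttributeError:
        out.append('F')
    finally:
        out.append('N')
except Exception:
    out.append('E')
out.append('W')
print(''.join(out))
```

Execution trace: 'B' (inner try body) → 'F' (inner except AttributeError) → 'N' (inner finally) → 'W' (after the try/except). Output: BFNW

Answer: BFNW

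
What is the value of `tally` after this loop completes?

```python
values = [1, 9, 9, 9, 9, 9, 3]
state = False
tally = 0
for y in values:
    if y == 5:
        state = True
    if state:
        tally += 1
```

Count elements after first 5 in [1, 9, 9, 9, 9, 9, 3]
`tally` takes the values: 0

Answer: 0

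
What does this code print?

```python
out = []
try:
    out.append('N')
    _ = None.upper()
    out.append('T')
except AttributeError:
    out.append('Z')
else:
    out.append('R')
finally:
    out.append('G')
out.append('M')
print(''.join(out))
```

Execution trace: 'N' (try body) → 'Z' (except AttributeError) → 'G' (finally) → 'M' (after the try/except). Output: NZGM

Answer: NZGM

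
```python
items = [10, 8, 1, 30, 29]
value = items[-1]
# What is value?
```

Trace:
`items = [10, 8, 1, 30, 29]` → items = [10, 8, 1, 30, 29]
`value = items[-1]` → value = 29
So value = 29

Answer: 29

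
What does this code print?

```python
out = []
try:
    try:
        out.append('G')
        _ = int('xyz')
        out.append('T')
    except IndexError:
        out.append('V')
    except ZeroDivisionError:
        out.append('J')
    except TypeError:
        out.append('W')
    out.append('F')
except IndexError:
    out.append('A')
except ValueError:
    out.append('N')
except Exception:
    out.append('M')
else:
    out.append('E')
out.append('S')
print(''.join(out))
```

Execution trace: 'G' (inner try body) → 'N' (except ValueError) → 'S' (after the try/except). Output: GNS

Answer: GNS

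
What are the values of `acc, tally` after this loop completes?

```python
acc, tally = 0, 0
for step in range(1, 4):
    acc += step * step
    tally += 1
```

Sum of squares and count
`acc, tally` takes the values: (0, 0) → (1, 0) → (1, 1) → (5, 1) → (5, 2) → (14, 2) → (14, 3)

Answer: 14, 3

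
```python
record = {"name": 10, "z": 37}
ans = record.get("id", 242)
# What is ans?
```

Trace:
`record = {"name": 10, "z": 37}` → record = {'name': 10, 'z': 37}
`ans = record.get("id", 242)` → ans = 242
So ans = 242

Answer: 242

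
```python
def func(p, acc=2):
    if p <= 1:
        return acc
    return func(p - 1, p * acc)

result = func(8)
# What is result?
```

Accumulator trace (n, acc): (8, 2) -> (7, 16) -> (6, 112) -> (5, 672) -> (4, 3360) -> (3, 13440) -> (2, 40320) -> (1, 80640) -> return 80640

Answer: 80640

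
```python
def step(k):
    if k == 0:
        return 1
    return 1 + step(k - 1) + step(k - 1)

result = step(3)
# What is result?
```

step(k) = 1 + 2·step(k-1), step(0)=1. Closed form: (1+1)·2^3 - 1 = 15.

Answer: 15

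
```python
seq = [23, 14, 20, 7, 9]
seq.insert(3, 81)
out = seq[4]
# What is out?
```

Trace:
`seq = [23, 14, 20, 7, 9]` → seq = [23, 14, 20, 7, 9]
`seq.insert(3, 81)` → seq = [23, 14, 20, 81, 7, 9]
`out = seq[4]` → out = 7
So out = 7

Answer: 7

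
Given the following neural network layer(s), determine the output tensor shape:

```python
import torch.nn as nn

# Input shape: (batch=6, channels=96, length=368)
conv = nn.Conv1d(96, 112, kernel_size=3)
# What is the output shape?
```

Input: (6, 96, 368) -> Output: (6, 112, 366)

Answer: (6, 112, 366)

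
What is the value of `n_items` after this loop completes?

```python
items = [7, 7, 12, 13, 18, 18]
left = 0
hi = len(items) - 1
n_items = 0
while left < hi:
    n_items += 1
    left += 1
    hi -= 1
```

Iterations until pointers meet (list length 6)
`n_items` takes the values: 0 → 1 → 2 → 3

Answer: 3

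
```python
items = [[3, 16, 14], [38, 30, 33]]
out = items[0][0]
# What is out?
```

Trace:
`items = [[3, 16, 14], [38, 30, 33]]` → items = [[3, 16, 14], [38, 30, 33]]
`out = items[0][0]` → out = 3
So out = 3

Answer: 3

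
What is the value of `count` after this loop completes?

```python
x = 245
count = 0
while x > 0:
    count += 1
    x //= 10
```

Count digits by repeated division by 10
`count` takes the values: 0 → 1 → 2 → 3

Answer: 3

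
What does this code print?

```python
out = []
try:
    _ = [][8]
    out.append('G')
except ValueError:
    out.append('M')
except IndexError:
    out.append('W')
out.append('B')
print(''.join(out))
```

Execution trace: 'W' (except IndexError) → 'B' (after the try/except). Output: WB

Answer: WB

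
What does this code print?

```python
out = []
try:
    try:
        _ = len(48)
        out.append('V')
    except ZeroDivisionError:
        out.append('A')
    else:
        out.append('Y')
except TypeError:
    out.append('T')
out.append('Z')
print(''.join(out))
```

Execution trace: 'T' (outer except TypeError) → 'Z' (after the try/except). Output: TZ

Answer: TZ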